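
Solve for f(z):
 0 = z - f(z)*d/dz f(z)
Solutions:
 f(z) = -sqrt(C1 + z^2)
 f(z) = sqrt(C1 + z^2)


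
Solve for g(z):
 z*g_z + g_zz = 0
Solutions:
 g(z) = C1 + C2*erf(sqrt(2)*z/2)


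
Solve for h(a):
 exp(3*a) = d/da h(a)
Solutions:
 h(a) = C1 + exp(3*a)/3


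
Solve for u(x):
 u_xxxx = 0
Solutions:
 u(x) = C1 + C2*x + C3*x^2 + C4*x^3


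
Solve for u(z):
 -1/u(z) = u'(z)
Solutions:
 u(z) = -sqrt(C1 - 2*z)
 u(z) = sqrt(C1 - 2*z)


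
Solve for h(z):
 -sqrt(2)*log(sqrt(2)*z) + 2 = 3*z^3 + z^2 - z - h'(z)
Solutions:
 h(z) = C1 + 3*z^4/4 + z^3/3 - z^2/2 + sqrt(2)*z*log(z) - 2*z - sqrt(2)*z + sqrt(2)*z*log(2)/2


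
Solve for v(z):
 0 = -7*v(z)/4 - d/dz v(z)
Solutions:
 v(z) = C1*exp(-7*z/4)


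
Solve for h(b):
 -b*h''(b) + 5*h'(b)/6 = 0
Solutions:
 h(b) = C1 + C2*b^(11/6)


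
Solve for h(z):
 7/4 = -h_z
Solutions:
 h(z) = C1 - 7*z/4


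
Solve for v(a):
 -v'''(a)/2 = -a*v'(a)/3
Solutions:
 v(a) = C1 + Integral(C2*airyai(2^(1/3)*3^(2/3)*a/3) + C3*airybi(2^(1/3)*3^(2/3)*a/3), a)


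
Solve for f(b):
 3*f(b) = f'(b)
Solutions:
 f(b) = C1*exp(3*b)


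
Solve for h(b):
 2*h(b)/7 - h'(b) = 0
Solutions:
 h(b) = C1*exp(2*b/7)


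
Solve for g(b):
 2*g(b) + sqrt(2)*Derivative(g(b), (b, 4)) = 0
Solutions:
 g(b) = (C1*sin(2^(5/8)*b/2) + C2*cos(2^(5/8)*b/2))*exp(-2^(5/8)*b/2) + (C3*sin(2^(5/8)*b/2) + C4*cos(2^(5/8)*b/2))*exp(2^(5/8)*b/2)


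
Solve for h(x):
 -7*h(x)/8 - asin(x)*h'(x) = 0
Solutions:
 h(x) = C1*exp(-7*Integral(1/asin(x), x)/8)


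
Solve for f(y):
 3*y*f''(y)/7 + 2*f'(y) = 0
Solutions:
 f(y) = C1 + C2/y^(11/3)


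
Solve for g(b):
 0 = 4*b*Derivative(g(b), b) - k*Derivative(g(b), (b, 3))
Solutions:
 g(b) = C1 + Integral(C2*airyai(2^(2/3)*b*(1/k)^(1/3)) + C3*airybi(2^(2/3)*b*(1/k)^(1/3)), b)


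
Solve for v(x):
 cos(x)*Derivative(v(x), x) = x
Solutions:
 v(x) = C1 + Integral(x/cos(x), x)


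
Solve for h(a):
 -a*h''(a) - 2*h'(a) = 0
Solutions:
 h(a) = C1 + C2/a


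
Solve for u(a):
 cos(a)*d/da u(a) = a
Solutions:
 u(a) = C1 + Integral(a/cos(a), a)


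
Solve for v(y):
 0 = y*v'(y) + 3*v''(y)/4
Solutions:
 v(y) = C1 + C2*erf(sqrt(6)*y/3)


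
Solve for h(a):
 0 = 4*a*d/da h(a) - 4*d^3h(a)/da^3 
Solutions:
 h(a) = C1 + Integral(C2*airyai(a) + C3*airybi(a), a)


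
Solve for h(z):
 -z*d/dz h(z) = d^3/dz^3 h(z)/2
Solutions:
 h(z) = C1 + Integral(C2*airyai(-2^(1/3)*z) + C3*airybi(-2^(1/3)*z), z)


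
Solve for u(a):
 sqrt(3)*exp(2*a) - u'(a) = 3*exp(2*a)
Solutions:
 u(a) = C1 - 3*exp(2*a)/2 + sqrt(3)*exp(2*a)/2


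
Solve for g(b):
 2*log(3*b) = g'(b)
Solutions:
 g(b) = C1 + 2*b*log(b) - 2*b + b*log(9)


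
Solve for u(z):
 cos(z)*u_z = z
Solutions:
 u(z) = C1 + Integral(z/cos(z), z)


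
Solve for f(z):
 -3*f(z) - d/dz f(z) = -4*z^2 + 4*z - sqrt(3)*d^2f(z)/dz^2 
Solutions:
 f(z) = C1*exp(sqrt(3)*z*(1 - sqrt(1 + 12*sqrt(3)))/6) + C2*exp(sqrt(3)*z*(1 + sqrt(1 + 12*sqrt(3)))/6) + 4*z^2/3 - 20*z/9 + 20/27 + 8*sqrt(3)/9


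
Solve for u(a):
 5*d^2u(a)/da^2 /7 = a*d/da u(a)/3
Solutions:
 u(a) = C1 + C2*erfi(sqrt(210)*a/30)


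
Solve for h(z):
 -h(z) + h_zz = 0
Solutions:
 h(z) = C1*exp(-z) + C2*exp(z)


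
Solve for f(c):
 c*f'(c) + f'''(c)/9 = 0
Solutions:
 f(c) = C1 + Integral(C2*airyai(-3^(2/3)*c) + C3*airybi(-3^(2/3)*c), c)


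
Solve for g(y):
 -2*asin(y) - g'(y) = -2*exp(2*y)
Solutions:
 g(y) = C1 - 2*y*asin(y) - 2*sqrt(1 - y^2) + exp(2*y)


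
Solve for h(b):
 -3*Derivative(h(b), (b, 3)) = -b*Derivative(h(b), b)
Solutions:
 h(b) = C1 + Integral(C2*airyai(3^(2/3)*b/3) + C3*airybi(3^(2/3)*b/3), b)


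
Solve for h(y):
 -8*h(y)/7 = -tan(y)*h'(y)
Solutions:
 h(y) = C1*sin(y)^(8/7)


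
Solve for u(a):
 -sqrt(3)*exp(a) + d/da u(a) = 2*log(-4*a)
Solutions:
 u(a) = C1 + 2*a*log(-a) + 2*a*(-1 + 2*log(2)) + sqrt(3)*exp(a)


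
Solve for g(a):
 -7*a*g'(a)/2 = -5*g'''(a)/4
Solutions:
 g(a) = C1 + Integral(C2*airyai(14^(1/3)*5^(2/3)*a/5) + C3*airybi(14^(1/3)*5^(2/3)*a/5), a)


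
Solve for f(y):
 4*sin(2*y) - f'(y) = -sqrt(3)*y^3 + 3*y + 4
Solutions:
 f(y) = C1 + sqrt(3)*y^4/4 - 3*y^2/2 - 4*y - 2*cos(2*y)


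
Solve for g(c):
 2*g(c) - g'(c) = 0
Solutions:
 g(c) = C1*exp(2*c)


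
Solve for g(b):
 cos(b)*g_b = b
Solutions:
 g(b) = C1 + Integral(b/cos(b), b)


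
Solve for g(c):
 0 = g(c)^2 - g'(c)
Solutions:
 g(c) = -1/(C1 + c)


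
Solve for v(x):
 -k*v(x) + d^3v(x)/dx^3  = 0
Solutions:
 v(x) = C1*exp(k^(1/3)*x) + C2*exp(k^(1/3)*x*(-1 + sqrt(3)*I)/2) + C3*exp(-k^(1/3)*x*(1 + sqrt(3)*I)/2)


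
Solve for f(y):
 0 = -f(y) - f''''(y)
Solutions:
 f(y) = (C1*sin(sqrt(2)*y/2) + C2*cos(sqrt(2)*y/2))*exp(-sqrt(2)*y/2) + (C3*sin(sqrt(2)*y/2) + C4*cos(sqrt(2)*y/2))*exp(sqrt(2)*y/2)


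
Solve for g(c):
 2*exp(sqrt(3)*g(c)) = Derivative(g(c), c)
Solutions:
 g(c) = sqrt(3)*(2*log(-1/(C1 + 2*c)) - log(3))/6


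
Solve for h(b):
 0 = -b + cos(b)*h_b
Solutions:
 h(b) = C1 + Integral(b/cos(b), b)


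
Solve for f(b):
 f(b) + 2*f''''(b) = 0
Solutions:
 f(b) = (C1*sin(2^(1/4)*b/2) + C2*cos(2^(1/4)*b/2))*exp(-2^(1/4)*b/2) + (C3*sin(2^(1/4)*b/2) + C4*cos(2^(1/4)*b/2))*exp(2^(1/4)*b/2)


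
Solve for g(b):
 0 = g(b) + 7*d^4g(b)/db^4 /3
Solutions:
 g(b) = (C1*sin(sqrt(2)*3^(1/4)*7^(3/4)*b/14) + C2*cos(sqrt(2)*3^(1/4)*7^(3/4)*b/14))*exp(-sqrt(2)*3^(1/4)*7^(3/4)*b/14) + (C3*sin(sqrt(2)*3^(1/4)*7^(3/4)*b/14) + C4*cos(sqrt(2)*3^(1/4)*7^(3/4)*b/14))*exp(sqrt(2)*3^(1/4)*7^(3/4)*b/14)


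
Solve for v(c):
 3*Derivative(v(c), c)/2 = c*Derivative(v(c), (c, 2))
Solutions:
 v(c) = C1 + C2*c^(5/2)


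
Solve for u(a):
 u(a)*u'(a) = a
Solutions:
 u(a) = -sqrt(C1 + a^2)
 u(a) = sqrt(C1 + a^2)


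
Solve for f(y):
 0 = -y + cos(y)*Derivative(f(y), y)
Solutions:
 f(y) = C1 + Integral(y/cos(y), y)


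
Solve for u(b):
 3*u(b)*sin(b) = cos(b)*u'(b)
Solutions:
 u(b) = C1/cos(b)^3


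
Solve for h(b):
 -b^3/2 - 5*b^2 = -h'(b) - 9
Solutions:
 h(b) = C1 + b^4/8 + 5*b^3/3 - 9*b


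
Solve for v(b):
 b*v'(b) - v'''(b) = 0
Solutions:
 v(b) = C1 + Integral(C2*airyai(b) + C3*airybi(b), b)


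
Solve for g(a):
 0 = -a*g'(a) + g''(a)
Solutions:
 g(a) = C1 + C2*erfi(sqrt(2)*a/2)


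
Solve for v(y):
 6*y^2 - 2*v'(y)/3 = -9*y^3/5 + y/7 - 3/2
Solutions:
 v(y) = C1 + 27*y^4/40 + 3*y^3 - 3*y^2/28 + 9*y/4


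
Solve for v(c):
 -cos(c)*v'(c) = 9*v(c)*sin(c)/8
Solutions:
 v(c) = C1*cos(c)^(9/8)


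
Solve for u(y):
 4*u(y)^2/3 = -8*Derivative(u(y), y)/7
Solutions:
 u(y) = 6/(C1 + 7*y)


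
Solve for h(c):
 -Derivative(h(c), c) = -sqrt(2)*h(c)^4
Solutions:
 h(c) = (-1/(C1 + 3*sqrt(2)*c))^(1/3)
 h(c) = (-1/(C1 + sqrt(2)*c))^(1/3)*(-3^(2/3) - 3*3^(1/6)*I)/6
 h(c) = (-1/(C1 + sqrt(2)*c))^(1/3)*(-3^(2/3) + 3*3^(1/6)*I)/6


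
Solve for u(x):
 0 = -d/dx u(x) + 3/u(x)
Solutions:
 u(x) = -sqrt(C1 + 6*x)
 u(x) = sqrt(C1 + 6*x)


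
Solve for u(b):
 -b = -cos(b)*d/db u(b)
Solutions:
 u(b) = C1 + Integral(b/cos(b), b)


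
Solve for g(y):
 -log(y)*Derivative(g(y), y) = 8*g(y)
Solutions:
 g(y) = C1*exp(-8*li(y))


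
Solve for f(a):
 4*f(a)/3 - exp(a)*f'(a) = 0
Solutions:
 f(a) = C1*exp(-4*exp(-a)/3)


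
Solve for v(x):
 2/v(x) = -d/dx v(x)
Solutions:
 v(x) = -sqrt(C1 - 4*x)
 v(x) = sqrt(C1 - 4*x)


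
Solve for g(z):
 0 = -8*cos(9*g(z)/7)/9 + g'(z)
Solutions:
 -8*z/9 - 7*log(sin(9*g(z)/7) - 1)/18 + 7*log(sin(9*g(z)/7) + 1)/18 = C1


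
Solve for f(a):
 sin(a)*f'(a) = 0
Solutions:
 f(a) = C1


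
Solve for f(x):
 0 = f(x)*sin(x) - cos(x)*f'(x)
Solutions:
 f(x) = C1/cos(x)


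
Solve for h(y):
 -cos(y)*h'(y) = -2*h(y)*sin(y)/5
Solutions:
 h(y) = C1/cos(y)^(2/5)


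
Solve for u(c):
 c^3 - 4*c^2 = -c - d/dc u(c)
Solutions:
 u(c) = C1 - c^4/4 + 4*c^3/3 - c^2/2


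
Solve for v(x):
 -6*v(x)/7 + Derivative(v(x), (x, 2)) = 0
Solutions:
 v(x) = C1*exp(-sqrt(42)*x/7) + C2*exp(sqrt(42)*x/7)


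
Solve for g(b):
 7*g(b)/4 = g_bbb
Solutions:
 g(b) = C3*exp(14^(1/3)*b/2) + (C1*sin(14^(1/3)*sqrt(3)*b/4) + C2*cos(14^(1/3)*sqrt(3)*b/4))*exp(-14^(1/3)*b/4)


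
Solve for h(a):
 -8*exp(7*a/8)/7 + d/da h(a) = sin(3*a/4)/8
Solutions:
 h(a) = C1 + 64*exp(7*a/8)/49 - cos(3*a/4)/6


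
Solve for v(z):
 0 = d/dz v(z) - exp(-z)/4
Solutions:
 v(z) = C1 - exp(-z)/4


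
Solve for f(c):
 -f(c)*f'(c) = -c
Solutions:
 f(c) = -sqrt(C1 + c^2)
 f(c) = sqrt(C1 + c^2)


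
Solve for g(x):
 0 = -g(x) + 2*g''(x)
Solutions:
 g(x) = C1*exp(-sqrt(2)*x/2) + C2*exp(sqrt(2)*x/2)


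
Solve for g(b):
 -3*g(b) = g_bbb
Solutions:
 g(b) = C3*exp(-3^(1/3)*b) + (C1*sin(3^(5/6)*b/2) + C2*cos(3^(5/6)*b/2))*exp(3^(1/3)*b/2)


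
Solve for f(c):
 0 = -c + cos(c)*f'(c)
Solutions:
 f(c) = C1 + Integral(c/cos(c), c)


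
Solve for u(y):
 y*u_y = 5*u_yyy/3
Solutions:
 u(y) = C1 + Integral(C2*airyai(3^(1/3)*5^(2/3)*y/5) + C3*airybi(3^(1/3)*5^(2/3)*y/5), y)


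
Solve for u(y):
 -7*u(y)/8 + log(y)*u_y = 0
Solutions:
 u(y) = C1*exp(7*li(y)/8)


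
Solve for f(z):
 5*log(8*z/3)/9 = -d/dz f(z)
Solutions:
 f(z) = C1 - 5*z*log(z)/9 - 5*z*log(2)/3 + 5*z/9 + 5*z*log(3)/9


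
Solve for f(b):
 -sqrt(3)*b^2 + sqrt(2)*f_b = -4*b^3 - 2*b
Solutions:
 f(b) = C1 - sqrt(2)*b^4/2 + sqrt(6)*b^3/6 - sqrt(2)*b^2/2


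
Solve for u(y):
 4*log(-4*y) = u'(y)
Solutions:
 u(y) = C1 + 4*y*log(-y) + 4*y*(-1 + 2*log(2))


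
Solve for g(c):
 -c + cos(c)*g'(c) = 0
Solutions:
 g(c) = C1 + Integral(c/cos(c), c)


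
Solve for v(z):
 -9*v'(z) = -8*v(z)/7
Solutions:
 v(z) = C1*exp(8*z/63)


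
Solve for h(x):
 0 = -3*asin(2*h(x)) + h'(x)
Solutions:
 Integral(1/asin(2*_y), (_y, h(x))) = C1 + 3*x


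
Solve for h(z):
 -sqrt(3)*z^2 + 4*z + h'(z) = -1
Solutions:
 h(z) = C1 + sqrt(3)*z^3/3 - 2*z^2 - z


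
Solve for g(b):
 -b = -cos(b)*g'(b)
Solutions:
 g(b) = C1 + Integral(b/cos(b), b)


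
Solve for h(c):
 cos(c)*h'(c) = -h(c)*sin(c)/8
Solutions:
 h(c) = C1*cos(c)^(1/8)


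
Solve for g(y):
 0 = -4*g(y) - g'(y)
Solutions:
 g(y) = C1*exp(-4*y)


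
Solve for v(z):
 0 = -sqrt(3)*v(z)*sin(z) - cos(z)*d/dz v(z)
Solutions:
 v(z) = C1*cos(z)^(sqrt(3))


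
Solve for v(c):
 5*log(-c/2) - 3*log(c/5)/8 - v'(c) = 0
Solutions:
 v(c) = C1 + 37*c*log(c)/8 + c*(-37/8 - 5*log(2) + 3*log(5)/8 + 5*I*pi)


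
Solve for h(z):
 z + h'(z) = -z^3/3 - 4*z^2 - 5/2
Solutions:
 h(z) = C1 - z^4/12 - 4*z^3/3 - z^2/2 - 5*z/2


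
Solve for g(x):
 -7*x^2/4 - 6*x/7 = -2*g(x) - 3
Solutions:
 g(x) = 7*x^2/8 + 3*x/7 - 3/2


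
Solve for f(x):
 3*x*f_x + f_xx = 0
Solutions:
 f(x) = C1 + C2*erf(sqrt(6)*x/2)


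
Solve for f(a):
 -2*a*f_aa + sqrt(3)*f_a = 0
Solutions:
 f(a) = C1 + C2*a^(sqrt(3)/2 + 1)


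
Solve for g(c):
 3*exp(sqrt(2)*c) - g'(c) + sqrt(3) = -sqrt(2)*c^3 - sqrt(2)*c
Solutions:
 g(c) = C1 + sqrt(2)*c^4/4 + sqrt(2)*c^2/2 + sqrt(3)*c + 3*sqrt(2)*exp(sqrt(2)*c)/2


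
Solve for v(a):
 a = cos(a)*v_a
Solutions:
 v(a) = C1 + Integral(a/cos(a), a)


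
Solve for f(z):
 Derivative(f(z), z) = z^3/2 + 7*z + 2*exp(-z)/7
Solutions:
 f(z) = C1 + z^4/8 + 7*z^2/2 - 2*exp(-z)/7


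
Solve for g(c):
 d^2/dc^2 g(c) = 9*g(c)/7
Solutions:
 g(c) = C1*exp(-3*sqrt(7)*c/7) + C2*exp(3*sqrt(7)*c/7)


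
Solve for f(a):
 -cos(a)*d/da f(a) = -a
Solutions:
 f(a) = C1 + Integral(a/cos(a), a)


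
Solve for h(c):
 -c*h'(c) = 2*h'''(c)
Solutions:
 h(c) = C1 + Integral(C2*airyai(-2^(2/3)*c/2) + C3*airybi(-2^(2/3)*c/2), c)


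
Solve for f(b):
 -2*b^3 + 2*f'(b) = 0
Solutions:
 f(b) = C1 + b^4/4


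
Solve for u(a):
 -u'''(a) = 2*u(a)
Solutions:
 u(a) = C3*exp(-2^(1/3)*a) + (C1*sin(2^(1/3)*sqrt(3)*a/2) + C2*cos(2^(1/3)*sqrt(3)*a/2))*exp(2^(1/3)*a/2)


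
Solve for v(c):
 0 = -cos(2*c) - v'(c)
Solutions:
 v(c) = C1 - sin(2*c)/2


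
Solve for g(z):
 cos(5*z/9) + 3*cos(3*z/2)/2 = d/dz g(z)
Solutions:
 g(z) = C1 + 9*sin(5*z/9)/5 + sin(3*z/2)


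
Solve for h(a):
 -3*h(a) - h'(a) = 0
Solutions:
 h(a) = C1*exp(-3*a)


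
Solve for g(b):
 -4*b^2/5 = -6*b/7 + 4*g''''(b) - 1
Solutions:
 g(b) = C1 + C2*b + C3*b^2 + C4*b^3 - b^6/1800 + b^5/560 + b^4/96


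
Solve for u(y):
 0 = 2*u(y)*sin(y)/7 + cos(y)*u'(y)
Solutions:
 u(y) = C1*cos(y)^(2/7)


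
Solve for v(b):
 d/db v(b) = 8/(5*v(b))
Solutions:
 v(b) = -sqrt(C1 + 80*b)/5
 v(b) = sqrt(C1 + 80*b)/5


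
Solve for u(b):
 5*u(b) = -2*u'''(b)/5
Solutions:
 u(b) = C3*exp(-10^(2/3)*b/2) + (C1*sin(10^(2/3)*sqrt(3)*b/4) + C2*cos(10^(2/3)*sqrt(3)*b/4))*exp(10^(2/3)*b/4)


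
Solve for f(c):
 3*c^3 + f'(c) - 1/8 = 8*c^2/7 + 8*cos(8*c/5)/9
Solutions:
 f(c) = C1 - 3*c^4/4 + 8*c^3/21 + c/8 + 5*sin(8*c/5)/9


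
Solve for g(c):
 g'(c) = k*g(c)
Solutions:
 g(c) = C1*exp(c*k)


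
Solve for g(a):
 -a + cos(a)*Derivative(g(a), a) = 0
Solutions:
 g(a) = C1 + Integral(a/cos(a), a)


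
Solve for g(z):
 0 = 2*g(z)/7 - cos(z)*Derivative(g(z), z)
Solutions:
 g(z) = C1*(sin(z) + 1)^(1/7)/(sin(z) - 1)^(1/7)


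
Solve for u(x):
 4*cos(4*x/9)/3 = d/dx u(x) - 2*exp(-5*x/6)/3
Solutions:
 u(x) = C1 + 3*sin(4*x/9) - 4*exp(-5*x/6)/5


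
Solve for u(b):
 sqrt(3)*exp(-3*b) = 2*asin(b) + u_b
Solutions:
 u(b) = C1 - 2*b*asin(b) - 2*sqrt(1 - b^2) - sqrt(3)*exp(-3*b)/3


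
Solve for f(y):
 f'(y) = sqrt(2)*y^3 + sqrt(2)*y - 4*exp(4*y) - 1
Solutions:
 f(y) = C1 + sqrt(2)*y^4/4 + sqrt(2)*y^2/2 - y - exp(4*y)


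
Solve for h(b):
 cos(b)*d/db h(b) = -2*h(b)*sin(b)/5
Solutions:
 h(b) = C1*cos(b)^(2/5)


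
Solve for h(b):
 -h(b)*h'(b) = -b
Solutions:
 h(b) = -sqrt(C1 + b^2)
 h(b) = sqrt(C1 + b^2)


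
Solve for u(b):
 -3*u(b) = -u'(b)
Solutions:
 u(b) = C1*exp(3*b)


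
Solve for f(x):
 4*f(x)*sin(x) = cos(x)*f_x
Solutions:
 f(x) = C1/cos(x)^4


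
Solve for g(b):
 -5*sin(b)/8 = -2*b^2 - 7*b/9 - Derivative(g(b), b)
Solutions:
 g(b) = C1 - 2*b^3/3 - 7*b^2/18 - 5*cos(b)/8


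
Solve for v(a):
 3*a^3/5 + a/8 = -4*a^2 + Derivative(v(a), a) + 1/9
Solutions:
 v(a) = C1 + 3*a^4/20 + 4*a^3/3 + a^2/16 - a/9


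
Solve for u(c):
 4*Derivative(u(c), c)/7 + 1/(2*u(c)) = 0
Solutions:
 u(c) = -sqrt(C1 - 7*c)/2
 u(c) = sqrt(C1 - 7*c)/2


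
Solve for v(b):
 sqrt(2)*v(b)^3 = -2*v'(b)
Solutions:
 v(b) = -sqrt(-1/(C1 - sqrt(2)*b))
 v(b) = sqrt(-1/(C1 - sqrt(2)*b))


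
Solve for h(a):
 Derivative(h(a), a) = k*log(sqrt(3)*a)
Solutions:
 h(a) = C1 + a*k*log(a) - a*k + a*k*log(3)/2


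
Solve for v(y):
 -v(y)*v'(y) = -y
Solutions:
 v(y) = -sqrt(C1 + y^2)
 v(y) = sqrt(C1 + y^2)


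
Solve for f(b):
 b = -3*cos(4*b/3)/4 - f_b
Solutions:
 f(b) = C1 - b^2/2 - 9*sin(4*b/3)/16


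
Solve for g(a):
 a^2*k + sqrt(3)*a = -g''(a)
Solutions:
 g(a) = C1 + C2*a - a^4*k/12 - sqrt(3)*a^3/6


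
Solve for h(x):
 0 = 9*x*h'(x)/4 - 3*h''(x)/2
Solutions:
 h(x) = C1 + C2*erfi(sqrt(3)*x/2)


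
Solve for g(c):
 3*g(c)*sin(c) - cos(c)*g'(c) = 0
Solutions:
 g(c) = C1/cos(c)^3


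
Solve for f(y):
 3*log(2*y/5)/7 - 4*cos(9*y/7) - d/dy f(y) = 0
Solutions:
 f(y) = C1 + 3*y*log(y)/7 - 3*y*log(5)/7 - 3*y/7 + 3*y*log(2)/7 - 28*sin(9*y/7)/9


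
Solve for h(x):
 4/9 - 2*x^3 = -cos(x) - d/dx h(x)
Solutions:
 h(x) = C1 + x^4/2 - 4*x/9 - sin(x)


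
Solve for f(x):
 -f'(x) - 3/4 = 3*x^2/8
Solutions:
 f(x) = C1 - x^3/8 - 3*x/4


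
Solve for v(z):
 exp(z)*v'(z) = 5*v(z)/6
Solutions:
 v(z) = C1*exp(-5*exp(-z)/6)


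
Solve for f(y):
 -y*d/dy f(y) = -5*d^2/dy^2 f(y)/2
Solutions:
 f(y) = C1 + C2*erfi(sqrt(5)*y/5)


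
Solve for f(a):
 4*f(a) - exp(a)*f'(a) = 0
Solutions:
 f(a) = C1*exp(-4*exp(-a))


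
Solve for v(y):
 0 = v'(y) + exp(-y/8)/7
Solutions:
 v(y) = C1 + 8*exp(-y/8)/7


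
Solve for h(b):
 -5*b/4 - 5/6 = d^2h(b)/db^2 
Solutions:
 h(b) = C1 + C2*b - 5*b^3/24 - 5*b^2/12


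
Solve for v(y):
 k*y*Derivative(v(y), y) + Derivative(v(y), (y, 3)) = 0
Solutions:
 v(y) = C1 + Integral(C2*airyai(y*(-k)^(1/3)) + C3*airybi(y*(-k)^(1/3)), y)


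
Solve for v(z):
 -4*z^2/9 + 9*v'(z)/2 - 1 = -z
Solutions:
 v(z) = C1 + 8*z^3/243 - z^2/9 + 2*z/9


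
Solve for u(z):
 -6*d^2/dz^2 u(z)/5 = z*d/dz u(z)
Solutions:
 u(z) = C1 + C2*erf(sqrt(15)*z/6)


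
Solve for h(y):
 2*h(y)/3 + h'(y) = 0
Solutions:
 h(y) = C1*exp(-2*y/3)


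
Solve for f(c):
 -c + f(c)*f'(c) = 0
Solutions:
 f(c) = -sqrt(C1 + c^2)
 f(c) = sqrt(C1 + c^2)


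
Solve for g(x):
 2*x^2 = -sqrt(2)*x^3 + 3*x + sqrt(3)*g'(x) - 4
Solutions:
 g(x) = C1 + sqrt(6)*x^4/12 + 2*sqrt(3)*x^3/9 - sqrt(3)*x^2/2 + 4*sqrt(3)*x/3


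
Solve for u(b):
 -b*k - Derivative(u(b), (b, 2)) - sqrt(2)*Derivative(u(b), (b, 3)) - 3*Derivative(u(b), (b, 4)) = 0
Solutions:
 u(b) = C1 + C2*b - b^3*k/6 + sqrt(2)*b^2*k/2 + (C3*sin(sqrt(10)*b/6) + C4*cos(sqrt(10)*b/6))*exp(-sqrt(2)*b/6)


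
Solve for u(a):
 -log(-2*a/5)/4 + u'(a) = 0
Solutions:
 u(a) = C1 + a*log(-a)/4 + a*(-log(5) - 1 + log(2))/4


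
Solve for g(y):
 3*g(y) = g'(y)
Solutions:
 g(y) = C1*exp(3*y)


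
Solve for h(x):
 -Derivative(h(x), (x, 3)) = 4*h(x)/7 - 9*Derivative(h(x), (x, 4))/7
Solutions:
 h(x) = C1*exp(x*(7 - sqrt(-864*2^(2/3)/(-49 + sqrt(30049))^(1/3) + 49 + 36*2^(1/3)*(-49 + sqrt(30049))^(1/3)))/36)*sin(sqrt(2)*x*sqrt(-432*2^(2/3)/(-49 + sqrt(30049))^(1/3) - 49 + 18*2^(1/3)*(-49 + sqrt(30049))^(1/3) + 343/sqrt(-864*2^(2/3)/(-49 + sqrt(30049))^(1/3) + 49 + 36*2^(1/3)*(-49 + sqrt(30049))^(1/3)))/36) + C2*exp(x*(7 - sqrt(-864*2^(2/3)/(-49 + sqrt(30049))^(1/3) + 49 + 36*2^(1/3)*(-49 + sqrt(30049))^(1/3)))/36)*cos(sqrt(2)*x*sqrt(-432*2^(2/3)/(-49 + sqrt(30049))^(1/3) - 49 + 18*2^(1/3)*(-49 + sqrt(30049))^(1/3) + 343/sqrt(-864*2^(2/3)/(-49 + sqrt(30049))^(1/3) + 49 + 36*2^(1/3)*(-49 + sqrt(30049))^(1/3)))/36) + C3*exp(x*(-sqrt(2)*sqrt(-18*2^(1/3)*(-49 + sqrt(30049))^(1/3) + 49 + 432*2^(2/3)/(-49 + sqrt(30049))^(1/3) + 343/sqrt(-864*2^(2/3)/(-49 + sqrt(30049))^(1/3) + 49 + 36*2^(1/3)*(-49 + sqrt(30049))^(1/3))) + sqrt(-864*2^(2/3)/(-49 + sqrt(30049))^(1/3) + 49 + 36*2^(1/3)*(-49 + sqrt(30049))^(1/3)) + 7)/36) + C4*exp(x*(sqrt(-864*2^(2/3)/(-49 + sqrt(30049))^(1/3) + 49 + 36*2^(1/3)*(-49 + sqrt(30049))^(1/3)) + 7 + sqrt(2)*sqrt(-18*2^(1/3)*(-49 + sqrt(30049))^(1/3) + 49 + 432*2^(2/3)/(-49 + sqrt(30049))^(1/3) + 343/sqrt(-864*2^(2/3)/(-49 + sqrt(30049))^(1/3) + 49 + 36*2^(1/3)*(-49 + sqrt(30049))^(1/3))))/36)


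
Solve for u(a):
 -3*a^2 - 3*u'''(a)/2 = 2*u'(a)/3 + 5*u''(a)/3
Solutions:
 u(a) = C1 - 3*a^3/2 + 45*a^2/4 - 36*a + (C2*sin(sqrt(11)*a/9) + C3*cos(sqrt(11)*a/9))*exp(-5*a/9)


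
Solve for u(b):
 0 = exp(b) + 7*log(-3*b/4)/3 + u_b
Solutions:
 u(b) = C1 - 7*b*log(-b)/3 + b*(-3*log(3) + 2*log(6)/3 + 7/3 + 4*log(2)) - exp(b)


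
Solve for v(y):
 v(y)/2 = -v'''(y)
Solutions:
 v(y) = C3*exp(-2^(2/3)*y/2) + (C1*sin(2^(2/3)*sqrt(3)*y/4) + C2*cos(2^(2/3)*sqrt(3)*y/4))*exp(2^(2/3)*y/4)


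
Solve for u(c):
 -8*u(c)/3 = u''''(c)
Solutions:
 u(c) = (C1*sin(2^(1/4)*3^(3/4)*c/3) + C2*cos(2^(1/4)*3^(3/4)*c/3))*exp(-2^(1/4)*3^(3/4)*c/3) + (C3*sin(2^(1/4)*3^(3/4)*c/3) + C4*cos(2^(1/4)*3^(3/4)*c/3))*exp(2^(1/4)*3^(3/4)*c/3)


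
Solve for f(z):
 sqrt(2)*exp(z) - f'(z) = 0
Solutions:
 f(z) = C1 + sqrt(2)*exp(z)


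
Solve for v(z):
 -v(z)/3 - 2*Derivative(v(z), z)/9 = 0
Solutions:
 v(z) = C1*exp(-3*z/2)


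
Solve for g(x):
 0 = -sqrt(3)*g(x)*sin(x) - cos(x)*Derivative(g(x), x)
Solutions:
 g(x) = C1*cos(x)^(sqrt(3))


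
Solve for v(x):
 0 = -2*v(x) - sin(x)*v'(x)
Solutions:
 v(x) = C1*(cos(x) + 1)/(cos(x) - 1)


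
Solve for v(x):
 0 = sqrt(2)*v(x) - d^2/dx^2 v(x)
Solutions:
 v(x) = C1*exp(-2^(1/4)*x) + C2*exp(2^(1/4)*x)


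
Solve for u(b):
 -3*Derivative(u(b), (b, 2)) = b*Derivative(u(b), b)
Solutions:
 u(b) = C1 + C2*erf(sqrt(6)*b/6)


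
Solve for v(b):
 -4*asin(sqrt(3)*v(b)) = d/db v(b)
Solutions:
 Integral(1/asin(sqrt(3)*_y), (_y, v(b))) = C1 - 4*b


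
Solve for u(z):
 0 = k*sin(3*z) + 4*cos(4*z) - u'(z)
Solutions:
 u(z) = C1 - k*cos(3*z)/3 + sin(4*z)


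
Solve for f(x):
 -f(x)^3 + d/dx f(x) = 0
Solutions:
 f(x) = -sqrt(2)*sqrt(-1/(C1 + x))/2
 f(x) = sqrt(2)*sqrt(-1/(C1 + x))/2


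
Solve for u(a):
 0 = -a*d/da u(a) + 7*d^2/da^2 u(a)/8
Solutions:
 u(a) = C1 + C2*erfi(2*sqrt(7)*a/7)


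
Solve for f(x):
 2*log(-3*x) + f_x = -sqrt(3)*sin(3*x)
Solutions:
 f(x) = C1 - 2*x*log(-x) - 2*x*log(3) + 2*x + sqrt(3)*cos(3*x)/3


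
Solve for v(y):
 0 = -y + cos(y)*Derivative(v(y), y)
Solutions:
 v(y) = C1 + Integral(y/cos(y), y)


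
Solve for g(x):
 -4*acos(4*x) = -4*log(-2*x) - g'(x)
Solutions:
 g(x) = C1 - 4*x*log(-x) + 4*x*acos(4*x) - 4*x*log(2) + 4*x - sqrt(1 - 16*x^2)


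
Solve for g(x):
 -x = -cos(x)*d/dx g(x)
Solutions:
 g(x) = C1 + Integral(x/cos(x), x)


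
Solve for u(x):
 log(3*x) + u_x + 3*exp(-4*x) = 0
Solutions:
 u(x) = C1 - x*log(x) + x*(1 - log(3)) + 3*exp(-4*x)/4


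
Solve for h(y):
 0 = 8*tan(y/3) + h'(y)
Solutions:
 h(y) = C1 + 24*log(cos(y/3))


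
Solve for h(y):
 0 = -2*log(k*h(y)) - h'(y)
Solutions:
 li(k*h(y))/k = C1 - 2*y


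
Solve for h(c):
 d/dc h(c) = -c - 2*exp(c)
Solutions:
 h(c) = C1 - c^2/2 - 2*exp(c)


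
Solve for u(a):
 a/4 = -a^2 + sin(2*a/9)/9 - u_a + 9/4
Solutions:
 u(a) = C1 - a^3/3 - a^2/8 + 9*a/4 - cos(2*a/9)/2


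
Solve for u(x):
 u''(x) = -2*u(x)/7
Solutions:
 u(x) = C1*sin(sqrt(14)*x/7) + C2*cos(sqrt(14)*x/7)


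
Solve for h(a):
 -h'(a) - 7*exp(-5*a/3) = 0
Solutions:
 h(a) = C1 + 21*exp(-5*a/3)/5


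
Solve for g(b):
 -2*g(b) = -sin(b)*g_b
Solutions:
 g(b) = C1*(cos(b) - 1)/(cos(b) + 1)


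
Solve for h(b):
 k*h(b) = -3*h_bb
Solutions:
 h(b) = C1*exp(-sqrt(3)*b*sqrt(-k)/3) + C2*exp(sqrt(3)*b*sqrt(-k)/3)


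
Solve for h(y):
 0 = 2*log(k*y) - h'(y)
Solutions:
 h(y) = C1 + 2*y*log(k*y) - 2*y


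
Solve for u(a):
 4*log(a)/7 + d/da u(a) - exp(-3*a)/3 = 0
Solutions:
 u(a) = C1 - 4*a*log(a)/7 + 4*a/7 - exp(-3*a)/9


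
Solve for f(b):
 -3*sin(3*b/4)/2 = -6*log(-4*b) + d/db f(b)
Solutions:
 f(b) = C1 + 6*b*log(-b) - 6*b + 12*b*log(2) + 2*cos(3*b/4)


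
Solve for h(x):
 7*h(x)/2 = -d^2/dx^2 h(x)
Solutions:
 h(x) = C1*sin(sqrt(14)*x/2) + C2*cos(sqrt(14)*x/2)


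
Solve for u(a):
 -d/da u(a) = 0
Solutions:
 u(a) = C1


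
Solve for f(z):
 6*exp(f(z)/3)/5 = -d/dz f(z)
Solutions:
 f(z) = 3*log(1/(C1 + 6*z)) + 3*log(15)


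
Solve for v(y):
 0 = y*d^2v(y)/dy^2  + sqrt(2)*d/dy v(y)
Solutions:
 v(y) = C1 + C2*y^(1 - sqrt(2))


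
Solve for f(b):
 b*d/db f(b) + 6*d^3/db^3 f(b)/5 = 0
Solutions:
 f(b) = C1 + Integral(C2*airyai(-5^(1/3)*6^(2/3)*b/6) + C3*airybi(-5^(1/3)*6^(2/3)*b/6), b)


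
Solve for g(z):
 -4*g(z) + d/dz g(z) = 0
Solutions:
 g(z) = C1*exp(4*z)


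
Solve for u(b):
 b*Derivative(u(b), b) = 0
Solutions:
 u(b) = C1


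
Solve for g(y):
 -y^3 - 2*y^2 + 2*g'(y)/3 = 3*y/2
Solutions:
 g(y) = C1 + 3*y^4/8 + y^3 + 9*y^2/8


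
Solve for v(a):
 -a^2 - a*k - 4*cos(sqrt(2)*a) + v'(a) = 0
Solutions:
 v(a) = C1 + a^3/3 + a^2*k/2 + 2*sqrt(2)*sin(sqrt(2)*a)


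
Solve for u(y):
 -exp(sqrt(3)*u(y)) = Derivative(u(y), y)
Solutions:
 u(y) = sqrt(3)*(2*log(1/(C1 + y)) - log(3))/6


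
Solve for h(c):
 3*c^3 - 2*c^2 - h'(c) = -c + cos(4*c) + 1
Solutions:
 h(c) = C1 + 3*c^4/4 - 2*c^3/3 + c^2/2 - c - sin(4*c)/4


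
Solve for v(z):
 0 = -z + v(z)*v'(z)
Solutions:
 v(z) = -sqrt(C1 + z^2)
 v(z) = sqrt(C1 + z^2)


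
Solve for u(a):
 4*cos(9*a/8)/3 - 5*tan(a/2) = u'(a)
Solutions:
 u(a) = C1 + 10*log(cos(a/2)) + 32*sin(9*a/8)/27


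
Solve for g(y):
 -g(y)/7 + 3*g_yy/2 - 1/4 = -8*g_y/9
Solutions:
 g(y) = C1*exp(y*(-56 + sqrt(6538))/189) + C2*exp(-y*(56 + sqrt(6538))/189) - 7/4


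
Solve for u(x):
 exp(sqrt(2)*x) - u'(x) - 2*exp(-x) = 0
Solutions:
 u(x) = C1 + sqrt(2)*exp(sqrt(2)*x)/2 + 2*exp(-x)


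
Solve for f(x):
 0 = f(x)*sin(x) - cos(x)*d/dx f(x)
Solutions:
 f(x) = C1/cos(x)


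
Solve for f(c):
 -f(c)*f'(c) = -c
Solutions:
 f(c) = -sqrt(C1 + c^2)
 f(c) = sqrt(C1 + c^2)


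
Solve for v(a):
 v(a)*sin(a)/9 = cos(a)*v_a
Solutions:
 v(a) = C1/cos(a)^(1/9)


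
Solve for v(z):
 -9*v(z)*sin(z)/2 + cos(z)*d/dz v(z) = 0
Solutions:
 v(z) = C1/cos(z)^(9/2)


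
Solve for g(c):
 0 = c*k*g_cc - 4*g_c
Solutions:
 g(c) = C1 + c^(((re(k) + 4)*re(k) + im(k)^2)/(re(k)^2 + im(k)^2))*(C2*sin(4*log(c)*Abs(im(k))/(re(k)^2 + im(k)^2)) + C3*cos(4*log(c)*im(k)/(re(k)^2 + im(k)^2)))


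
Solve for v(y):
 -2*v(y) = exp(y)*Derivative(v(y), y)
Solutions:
 v(y) = C1*exp(2*exp(-y))


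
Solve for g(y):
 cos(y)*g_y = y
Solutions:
 g(y) = C1 + Integral(y/cos(y), y)


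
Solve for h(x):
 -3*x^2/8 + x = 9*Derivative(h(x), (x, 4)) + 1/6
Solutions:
 h(x) = C1 + C2*x + C3*x^2 + C4*x^3 - x^6/8640 + x^5/1080 - x^4/1296


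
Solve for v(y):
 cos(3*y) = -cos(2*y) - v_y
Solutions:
 v(y) = C1 - sin(2*y)/2 - sin(3*y)/3


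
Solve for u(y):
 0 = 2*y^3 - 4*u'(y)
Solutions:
 u(y) = C1 + y^4/8


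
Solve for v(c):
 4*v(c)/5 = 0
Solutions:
 v(c) = 0


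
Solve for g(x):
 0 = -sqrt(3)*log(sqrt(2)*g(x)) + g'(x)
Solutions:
 -2*sqrt(3)*Integral(1/(2*log(_y) + log(2)), (_y, g(x)))/3 = C1 - x


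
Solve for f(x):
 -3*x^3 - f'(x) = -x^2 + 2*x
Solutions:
 f(x) = C1 - 3*x^4/4 + x^3/3 - x^2


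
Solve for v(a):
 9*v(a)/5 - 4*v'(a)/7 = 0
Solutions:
 v(a) = C1*exp(63*a/20)


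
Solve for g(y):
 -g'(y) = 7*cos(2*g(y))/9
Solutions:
 7*y/9 - log(sin(2*g(y)) - 1)/4 + log(sin(2*g(y)) + 1)/4 = C1


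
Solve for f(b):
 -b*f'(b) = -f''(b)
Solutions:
 f(b) = C1 + C2*erfi(sqrt(2)*b/2)


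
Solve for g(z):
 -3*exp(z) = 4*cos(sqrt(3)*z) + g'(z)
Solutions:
 g(z) = C1 - 3*exp(z) - 4*sqrt(3)*sin(sqrt(3)*z)/3


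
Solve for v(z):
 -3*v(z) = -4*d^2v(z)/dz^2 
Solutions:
 v(z) = C1*exp(-sqrt(3)*z/2) + C2*exp(sqrt(3)*z/2)


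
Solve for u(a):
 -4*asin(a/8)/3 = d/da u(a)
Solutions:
 u(a) = C1 - 4*a*asin(a/8)/3 - 4*sqrt(64 - a^2)/3


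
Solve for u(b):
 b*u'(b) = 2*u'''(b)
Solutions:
 u(b) = C1 + Integral(C2*airyai(2^(2/3)*b/2) + C3*airybi(2^(2/3)*b/2), b)


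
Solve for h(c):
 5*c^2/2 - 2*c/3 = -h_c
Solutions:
 h(c) = C1 - 5*c^3/6 + c^2/3


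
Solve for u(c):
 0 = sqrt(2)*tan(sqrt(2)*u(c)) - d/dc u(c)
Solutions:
 u(c) = sqrt(2)*(pi - asin(C1*exp(2*c)))/2
 u(c) = sqrt(2)*asin(C1*exp(2*c))/2


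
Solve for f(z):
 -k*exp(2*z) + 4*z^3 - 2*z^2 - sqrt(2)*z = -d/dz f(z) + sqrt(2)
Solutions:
 f(z) = C1 + k*exp(2*z)/2 - z^4 + 2*z^3/3 + sqrt(2)*z^2/2 + sqrt(2)*z


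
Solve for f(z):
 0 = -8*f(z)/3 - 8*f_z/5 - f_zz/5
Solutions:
 f(z) = C1*exp(2*z*(-2 + sqrt(6)/3)) + C2*exp(-2*z*(sqrt(6)/3 + 2))


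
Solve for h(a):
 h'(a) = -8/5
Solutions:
 h(a) = C1 - 8*a/5


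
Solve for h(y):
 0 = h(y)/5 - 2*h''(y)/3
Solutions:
 h(y) = C1*exp(-sqrt(30)*y/10) + C2*exp(sqrt(30)*y/10)


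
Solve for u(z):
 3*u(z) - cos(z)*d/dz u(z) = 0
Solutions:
 u(z) = C1*(sin(z) + 1)^(3/2)/(sin(z) - 1)^(3/2)


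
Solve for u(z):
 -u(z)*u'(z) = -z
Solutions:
 u(z) = -sqrt(C1 + z^2)
 u(z) = sqrt(C1 + z^2)


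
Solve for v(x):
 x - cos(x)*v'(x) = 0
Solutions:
 v(x) = C1 + Integral(x/cos(x), x)


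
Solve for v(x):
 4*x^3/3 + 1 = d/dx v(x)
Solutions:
 v(x) = C1 + x^4/3 + x


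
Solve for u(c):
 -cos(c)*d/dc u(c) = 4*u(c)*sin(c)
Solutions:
 u(c) = C1*cos(c)^4


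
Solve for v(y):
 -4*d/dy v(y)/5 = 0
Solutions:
 v(y) = C1


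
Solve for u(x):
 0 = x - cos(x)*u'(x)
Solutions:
 u(x) = C1 + Integral(x/cos(x), x)


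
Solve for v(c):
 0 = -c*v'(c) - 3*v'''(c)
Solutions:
 v(c) = C1 + Integral(C2*airyai(-3^(2/3)*c/3) + C3*airybi(-3^(2/3)*c/3), c)


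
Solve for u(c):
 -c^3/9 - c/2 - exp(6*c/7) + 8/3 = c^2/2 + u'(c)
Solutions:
 u(c) = C1 - c^4/36 - c^3/6 - c^2/4 + 8*c/3 - 7*exp(6*c/7)/6


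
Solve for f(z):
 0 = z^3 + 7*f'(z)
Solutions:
 f(z) = C1 - z^4/28


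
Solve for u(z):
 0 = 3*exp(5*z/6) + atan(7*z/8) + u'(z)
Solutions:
 u(z) = C1 - z*atan(7*z/8) - 18*exp(5*z/6)/5 + 4*log(49*z^2 + 64)/7


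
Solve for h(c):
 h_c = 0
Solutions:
 h(c) = C1


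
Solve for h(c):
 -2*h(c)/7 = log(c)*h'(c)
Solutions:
 h(c) = C1*exp(-2*li(c)/7)


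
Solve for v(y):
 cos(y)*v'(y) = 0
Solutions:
 v(y) = C1


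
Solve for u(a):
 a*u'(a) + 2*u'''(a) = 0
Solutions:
 u(a) = C1 + Integral(C2*airyai(-2^(2/3)*a/2) + C3*airybi(-2^(2/3)*a/2), a)


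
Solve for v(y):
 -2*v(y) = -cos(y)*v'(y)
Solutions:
 v(y) = C1*(sin(y) + 1)/(sin(y) - 1)


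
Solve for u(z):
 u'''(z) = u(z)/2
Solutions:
 u(z) = C3*exp(2^(2/3)*z/2) + (C1*sin(2^(2/3)*sqrt(3)*z/4) + C2*cos(2^(2/3)*sqrt(3)*z/4))*exp(-2^(2/3)*z/4)


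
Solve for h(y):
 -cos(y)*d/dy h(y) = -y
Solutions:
 h(y) = C1 + Integral(y/cos(y), y)


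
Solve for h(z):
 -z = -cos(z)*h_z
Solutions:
 h(z) = C1 + Integral(z/cos(z), z)


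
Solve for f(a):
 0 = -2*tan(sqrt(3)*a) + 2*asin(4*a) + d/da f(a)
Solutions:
 f(a) = C1 - 2*a*asin(4*a) - sqrt(1 - 16*a^2)/2 - 2*sqrt(3)*log(cos(sqrt(3)*a))/3


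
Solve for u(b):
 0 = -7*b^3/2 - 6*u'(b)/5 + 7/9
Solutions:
 u(b) = C1 - 35*b^4/48 + 35*b/54


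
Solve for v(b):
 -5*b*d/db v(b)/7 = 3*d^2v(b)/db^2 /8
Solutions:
 v(b) = C1 + C2*erf(2*sqrt(105)*b/21)


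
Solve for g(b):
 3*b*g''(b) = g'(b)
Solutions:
 g(b) = C1 + C2*b^(4/3)


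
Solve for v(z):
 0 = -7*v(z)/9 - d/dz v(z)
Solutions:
 v(z) = C1*exp(-7*z/9)


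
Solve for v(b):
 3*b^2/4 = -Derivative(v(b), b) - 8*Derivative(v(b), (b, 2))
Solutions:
 v(b) = C1 + C2*exp(-b/8) - b^3/4 + 6*b^2 - 96*b


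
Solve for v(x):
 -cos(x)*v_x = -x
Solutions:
 v(x) = C1 + Integral(x/cos(x), x)


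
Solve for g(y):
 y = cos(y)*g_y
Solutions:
 g(y) = C1 + Integral(y/cos(y), y)


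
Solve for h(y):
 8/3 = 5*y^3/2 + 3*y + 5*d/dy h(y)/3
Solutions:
 h(y) = C1 - 3*y^4/8 - 9*y^2/10 + 8*y/5


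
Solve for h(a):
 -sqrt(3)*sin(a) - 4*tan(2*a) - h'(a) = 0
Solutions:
 h(a) = C1 + 2*log(cos(2*a)) + sqrt(3)*cos(a)


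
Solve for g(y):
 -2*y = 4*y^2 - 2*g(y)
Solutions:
 g(y) = y*(2*y + 1)


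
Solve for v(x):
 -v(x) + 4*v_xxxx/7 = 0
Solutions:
 v(x) = C1*exp(-sqrt(2)*7^(1/4)*x/2) + C2*exp(sqrt(2)*7^(1/4)*x/2) + C3*sin(sqrt(2)*7^(1/4)*x/2) + C4*cos(sqrt(2)*7^(1/4)*x/2)


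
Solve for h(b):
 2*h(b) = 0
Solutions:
 h(b) = 0


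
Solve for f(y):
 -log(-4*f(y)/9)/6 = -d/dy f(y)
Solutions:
 -6*Integral(1/(log(-_y) - 2*log(3) + 2*log(2)), (_y, f(y))) = C1 - y


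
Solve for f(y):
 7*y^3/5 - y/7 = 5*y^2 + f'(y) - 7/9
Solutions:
 f(y) = C1 + 7*y^4/20 - 5*y^3/3 - y^2/14 + 7*y/9


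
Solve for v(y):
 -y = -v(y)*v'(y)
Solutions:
 v(y) = -sqrt(C1 + y^2)
 v(y) = sqrt(C1 + y^2)


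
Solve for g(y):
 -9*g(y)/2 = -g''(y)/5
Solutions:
 g(y) = C1*exp(-3*sqrt(10)*y/2) + C2*exp(3*sqrt(10)*y/2)


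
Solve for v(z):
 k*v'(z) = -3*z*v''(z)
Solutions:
 v(z) = C1 + z^(1 - re(k)/3)*(C2*sin(log(z)*Abs(im(k))/3) + C3*cos(log(z)*im(k)/3))


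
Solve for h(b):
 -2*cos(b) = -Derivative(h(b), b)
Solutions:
 h(b) = C1 + 2*sin(b)


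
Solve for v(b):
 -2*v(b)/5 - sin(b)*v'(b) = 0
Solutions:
 v(b) = C1*(cos(b) + 1)^(1/5)/(cos(b) - 1)^(1/5)


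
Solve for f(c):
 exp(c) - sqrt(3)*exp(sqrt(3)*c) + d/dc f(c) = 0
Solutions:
 f(c) = C1 - exp(c) + exp(sqrt(3)*c)


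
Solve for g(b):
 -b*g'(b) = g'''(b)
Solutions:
 g(b) = C1 + Integral(C2*airyai(-b) + C3*airybi(-b), b)


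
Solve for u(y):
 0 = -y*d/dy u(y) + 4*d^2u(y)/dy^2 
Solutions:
 u(y) = C1 + C2*erfi(sqrt(2)*y/4)


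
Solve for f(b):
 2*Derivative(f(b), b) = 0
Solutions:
 f(b) = C1


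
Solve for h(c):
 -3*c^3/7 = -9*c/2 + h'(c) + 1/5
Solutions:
 h(c) = C1 - 3*c^4/28 + 9*c^2/4 - c/5


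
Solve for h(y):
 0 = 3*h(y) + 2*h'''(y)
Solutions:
 h(y) = C3*exp(-2^(2/3)*3^(1/3)*y/2) + (C1*sin(2^(2/3)*3^(5/6)*y/4) + C2*cos(2^(2/3)*3^(5/6)*y/4))*exp(2^(2/3)*3^(1/3)*y/4)


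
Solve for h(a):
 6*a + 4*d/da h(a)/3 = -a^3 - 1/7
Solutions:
 h(a) = C1 - 3*a^4/16 - 9*a^2/4 - 3*a/28


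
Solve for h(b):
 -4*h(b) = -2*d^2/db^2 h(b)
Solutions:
 h(b) = C1*exp(-sqrt(2)*b) + C2*exp(sqrt(2)*b)


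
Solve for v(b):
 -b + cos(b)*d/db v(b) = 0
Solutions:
 v(b) = C1 + Integral(b/cos(b), b)


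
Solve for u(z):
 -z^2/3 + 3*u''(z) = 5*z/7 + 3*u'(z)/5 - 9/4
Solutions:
 u(z) = C1 + C2*exp(z/5) - 5*z^3/27 - 425*z^2/126 - 7555*z/252


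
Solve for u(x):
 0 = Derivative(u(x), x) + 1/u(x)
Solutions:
 u(x) = -sqrt(C1 - 2*x)
 u(x) = sqrt(C1 - 2*x)


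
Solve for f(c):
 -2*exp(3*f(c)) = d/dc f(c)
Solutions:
 f(c) = log((-3^(2/3) - 3*3^(1/6)*I)*(1/(C1 + 2*c))^(1/3)/6)
 f(c) = log((-3^(2/3) + 3*3^(1/6)*I)*(1/(C1 + 2*c))^(1/3)/6)
 f(c) = log(1/(C1 + 6*c))/3


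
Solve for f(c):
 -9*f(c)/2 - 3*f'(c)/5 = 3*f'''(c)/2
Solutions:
 f(c) = C1*exp(c*(-4*3^(2/3)*50^(1/3)/(675 + sqrt(456105))^(1/3) + 60^(1/3)*(675 + sqrt(456105))^(1/3))/60)*sin(3^(1/6)*c*(12*50^(1/3)/(675 + sqrt(456105))^(1/3) + 20^(1/3)*3^(2/3)*(675 + sqrt(456105))^(1/3))/60) + C2*exp(c*(-4*3^(2/3)*50^(1/3)/(675 + sqrt(456105))^(1/3) + 60^(1/3)*(675 + sqrt(456105))^(1/3))/60)*cos(3^(1/6)*c*(12*50^(1/3)/(675 + sqrt(456105))^(1/3) + 20^(1/3)*3^(2/3)*(675 + sqrt(456105))^(1/3))/60) + C3*exp(-c*(-4*3^(2/3)*50^(1/3)/(675 + sqrt(456105))^(1/3) + 60^(1/3)*(675 + sqrt(456105))^(1/3))/30)


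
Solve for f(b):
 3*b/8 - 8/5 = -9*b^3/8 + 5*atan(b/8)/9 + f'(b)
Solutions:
 f(b) = C1 + 9*b^4/32 + 3*b^2/16 - 5*b*atan(b/8)/9 - 8*b/5 + 20*log(b^2 + 64)/9


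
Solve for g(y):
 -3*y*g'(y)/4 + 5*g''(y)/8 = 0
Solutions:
 g(y) = C1 + C2*erfi(sqrt(15)*y/5)


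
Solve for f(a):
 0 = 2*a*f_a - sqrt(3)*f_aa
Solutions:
 f(a) = C1 + C2*erfi(3^(3/4)*a/3)


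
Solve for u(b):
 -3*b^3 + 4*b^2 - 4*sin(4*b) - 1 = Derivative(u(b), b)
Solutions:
 u(b) = C1 - 3*b^4/4 + 4*b^3/3 - b + cos(4*b)


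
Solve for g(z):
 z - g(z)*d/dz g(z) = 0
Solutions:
 g(z) = -sqrt(C1 + z^2)
 g(z) = sqrt(C1 + z^2)


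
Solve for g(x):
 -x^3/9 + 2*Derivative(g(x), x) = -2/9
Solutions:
 g(x) = C1 + x^4/72 - x/9


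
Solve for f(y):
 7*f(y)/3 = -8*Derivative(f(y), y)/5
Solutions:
 f(y) = C1*exp(-35*y/24)


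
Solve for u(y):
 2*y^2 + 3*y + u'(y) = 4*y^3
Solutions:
 u(y) = C1 + y^4 - 2*y^3/3 - 3*y^2/2


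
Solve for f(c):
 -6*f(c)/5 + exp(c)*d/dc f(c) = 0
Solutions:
 f(c) = C1*exp(-6*exp(-c)/5)


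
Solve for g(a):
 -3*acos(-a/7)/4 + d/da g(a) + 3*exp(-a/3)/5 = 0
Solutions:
 g(a) = C1 + 3*a*acos(-a/7)/4 + 3*sqrt(49 - a^2)/4 + 9*exp(-a/3)/5


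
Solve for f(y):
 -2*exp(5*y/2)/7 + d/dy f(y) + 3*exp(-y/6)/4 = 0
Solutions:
 f(y) = C1 + 4*exp(5*y/2)/35 + 9*exp(-y/6)/2


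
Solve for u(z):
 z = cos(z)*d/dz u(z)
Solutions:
 u(z) = C1 + Integral(z/cos(z), z)


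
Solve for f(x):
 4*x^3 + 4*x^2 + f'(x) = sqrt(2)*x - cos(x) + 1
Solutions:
 f(x) = C1 - x^4 - 4*x^3/3 + sqrt(2)*x^2/2 + x - sin(x)


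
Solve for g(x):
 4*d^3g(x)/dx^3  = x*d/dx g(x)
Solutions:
 g(x) = C1 + Integral(C2*airyai(2^(1/3)*x/2) + C3*airybi(2^(1/3)*x/2), x)


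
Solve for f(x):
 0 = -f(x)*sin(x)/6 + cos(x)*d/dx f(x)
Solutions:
 f(x) = C1/cos(x)^(1/6)


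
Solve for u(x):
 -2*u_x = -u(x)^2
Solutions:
 u(x) = -2/(C1 + x)


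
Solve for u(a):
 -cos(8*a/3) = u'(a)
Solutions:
 u(a) = C1 - 3*sin(8*a/3)/8


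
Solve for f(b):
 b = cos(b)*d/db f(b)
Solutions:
 f(b) = C1 + Integral(b/cos(b), b)


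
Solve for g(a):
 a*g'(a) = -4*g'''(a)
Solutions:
 g(a) = C1 + Integral(C2*airyai(-2^(1/3)*a/2) + C3*airybi(-2^(1/3)*a/2), a)


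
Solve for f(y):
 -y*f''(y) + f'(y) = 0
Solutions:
 f(y) = C1 + C2*y^2


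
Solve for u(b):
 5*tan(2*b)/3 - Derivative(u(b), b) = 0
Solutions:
 u(b) = C1 - 5*log(cos(2*b))/6


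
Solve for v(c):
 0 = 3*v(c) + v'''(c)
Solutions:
 v(c) = C3*exp(-3^(1/3)*c) + (C1*sin(3^(5/6)*c/2) + C2*cos(3^(5/6)*c/2))*exp(3^(1/3)*c/2)


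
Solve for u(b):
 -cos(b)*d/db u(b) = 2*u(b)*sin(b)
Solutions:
 u(b) = C1*cos(b)^2


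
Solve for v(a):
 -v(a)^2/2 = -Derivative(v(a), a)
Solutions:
 v(a) = -2/(C1 + a)


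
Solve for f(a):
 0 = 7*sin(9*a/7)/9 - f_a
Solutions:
 f(a) = C1 - 49*cos(9*a/7)/81


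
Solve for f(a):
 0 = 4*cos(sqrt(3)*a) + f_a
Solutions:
 f(a) = C1 - 4*sqrt(3)*sin(sqrt(3)*a)/3


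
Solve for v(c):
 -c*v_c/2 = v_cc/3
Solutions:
 v(c) = C1 + C2*erf(sqrt(3)*c/2)


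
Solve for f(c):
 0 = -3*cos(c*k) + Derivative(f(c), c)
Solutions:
 f(c) = C1 + 3*sin(c*k)/k


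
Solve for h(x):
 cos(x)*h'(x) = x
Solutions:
 h(x) = C1 + Integral(x/cos(x), x)


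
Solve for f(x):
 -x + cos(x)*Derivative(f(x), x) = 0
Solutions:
 f(x) = C1 + Integral(x/cos(x), x)


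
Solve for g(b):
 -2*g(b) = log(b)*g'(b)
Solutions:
 g(b) = C1*exp(-2*li(b))


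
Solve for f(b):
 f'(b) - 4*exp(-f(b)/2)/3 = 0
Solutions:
 f(b) = 2*log(C1 + 2*b/3)


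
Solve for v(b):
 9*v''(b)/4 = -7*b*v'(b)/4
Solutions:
 v(b) = C1 + C2*erf(sqrt(14)*b/6)


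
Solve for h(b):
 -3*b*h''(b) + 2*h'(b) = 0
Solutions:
 h(b) = C1 + C2*b^(5/3)


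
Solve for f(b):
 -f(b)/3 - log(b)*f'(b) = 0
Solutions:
 f(b) = C1*exp(-li(b)/3)


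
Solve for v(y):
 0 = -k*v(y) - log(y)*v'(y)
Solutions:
 v(y) = C1*exp(-k*li(y))


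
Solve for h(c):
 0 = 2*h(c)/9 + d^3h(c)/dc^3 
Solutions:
 h(c) = C3*exp(-6^(1/3)*c/3) + (C1*sin(2^(1/3)*3^(5/6)*c/6) + C2*cos(2^(1/3)*3^(5/6)*c/6))*exp(6^(1/3)*c/6)


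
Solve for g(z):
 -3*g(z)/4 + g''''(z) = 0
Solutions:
 g(z) = C1*exp(-sqrt(2)*3^(1/4)*z/2) + C2*exp(sqrt(2)*3^(1/4)*z/2) + C3*sin(sqrt(2)*3^(1/4)*z/2) + C4*cos(sqrt(2)*3^(1/4)*z/2)


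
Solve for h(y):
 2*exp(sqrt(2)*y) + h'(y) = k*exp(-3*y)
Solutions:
 h(y) = C1 - k*exp(-3*y)/3 - sqrt(2)*exp(sqrt(2)*y)


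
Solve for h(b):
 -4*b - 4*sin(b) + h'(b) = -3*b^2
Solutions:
 h(b) = C1 - b^3 + 2*b^2 - 4*cos(b)


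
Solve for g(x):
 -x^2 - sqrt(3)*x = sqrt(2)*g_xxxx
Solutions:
 g(x) = C1 + C2*x + C3*x^2 + C4*x^3 - sqrt(2)*x^6/720 - sqrt(6)*x^5/240


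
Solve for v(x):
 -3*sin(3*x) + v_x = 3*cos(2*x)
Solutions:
 v(x) = C1 + 3*sin(2*x)/2 - cos(3*x)


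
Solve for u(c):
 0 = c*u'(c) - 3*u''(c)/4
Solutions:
 u(c) = C1 + C2*erfi(sqrt(6)*c/3)


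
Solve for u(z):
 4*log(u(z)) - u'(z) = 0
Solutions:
 li(u(z)) = C1 + 4*z


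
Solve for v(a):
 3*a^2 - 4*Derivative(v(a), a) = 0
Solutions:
 v(a) = C1 + a^3/4


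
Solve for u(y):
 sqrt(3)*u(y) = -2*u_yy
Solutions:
 u(y) = C1*sin(sqrt(2)*3^(1/4)*y/2) + C2*cos(sqrt(2)*3^(1/4)*y/2)


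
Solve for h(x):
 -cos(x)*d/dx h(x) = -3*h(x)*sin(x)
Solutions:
 h(x) = C1/cos(x)^3


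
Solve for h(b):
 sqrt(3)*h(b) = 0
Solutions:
 h(b) = 0


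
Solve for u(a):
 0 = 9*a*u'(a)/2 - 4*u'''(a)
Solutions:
 u(a) = C1 + Integral(C2*airyai(3^(2/3)*a/2) + C3*airybi(3^(2/3)*a/2), a)


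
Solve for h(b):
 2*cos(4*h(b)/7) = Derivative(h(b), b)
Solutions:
 -2*b - 7*log(sin(4*h(b)/7) - 1)/8 + 7*log(sin(4*h(b)/7) + 1)/8 = C1
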